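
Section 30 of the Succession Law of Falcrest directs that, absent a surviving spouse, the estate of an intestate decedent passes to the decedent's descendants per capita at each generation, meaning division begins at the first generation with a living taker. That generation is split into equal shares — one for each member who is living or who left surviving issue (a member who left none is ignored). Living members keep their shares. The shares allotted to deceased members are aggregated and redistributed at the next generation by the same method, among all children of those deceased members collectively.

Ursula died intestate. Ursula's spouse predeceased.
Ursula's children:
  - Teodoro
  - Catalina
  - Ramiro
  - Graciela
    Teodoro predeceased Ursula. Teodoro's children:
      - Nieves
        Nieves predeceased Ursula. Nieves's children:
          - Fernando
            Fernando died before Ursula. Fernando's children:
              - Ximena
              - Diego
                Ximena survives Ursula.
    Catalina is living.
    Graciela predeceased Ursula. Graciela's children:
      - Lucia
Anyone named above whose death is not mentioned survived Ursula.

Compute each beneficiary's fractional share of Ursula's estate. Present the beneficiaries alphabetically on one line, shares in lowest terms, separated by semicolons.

There is no surviving spouse, so the entire estate passes to Ursula's descendants per capita at each generation.
At generation 1 (Teodoro, Catalina, Ramiro, Graciela) there are 4 shares of (1)/4 = 1/4 each.
Living: Catalina and Ramiro — each takes 1/4.
Deceased: Teodoro and Graciela. Their combined 1/2 is pooled and carried to generation 2.
At generation 2 (Nieves, Lucia) there are 2 shares of (1/2)/2 = 1/4 each.
Living: Lucia — each takes 1/4.
Deceased: Nieves. That 1/4 share is carried to generation 3.
At generation 3 (Fernando) there are 1 shares of (1/4)/1 = 1/4 each.
Deceased: Fernando. That 1/4 share is carried to generation 4.
At generation 4 (Ximena, Diego) there are 2 shares of (1/4)/2 = 1/8 each.
Living: Ximena and Diego — each takes 1/8.

Catalina 1/4; Diego 1/8; Lucia 1/4; Ramiro 1/4; Ximena 1/8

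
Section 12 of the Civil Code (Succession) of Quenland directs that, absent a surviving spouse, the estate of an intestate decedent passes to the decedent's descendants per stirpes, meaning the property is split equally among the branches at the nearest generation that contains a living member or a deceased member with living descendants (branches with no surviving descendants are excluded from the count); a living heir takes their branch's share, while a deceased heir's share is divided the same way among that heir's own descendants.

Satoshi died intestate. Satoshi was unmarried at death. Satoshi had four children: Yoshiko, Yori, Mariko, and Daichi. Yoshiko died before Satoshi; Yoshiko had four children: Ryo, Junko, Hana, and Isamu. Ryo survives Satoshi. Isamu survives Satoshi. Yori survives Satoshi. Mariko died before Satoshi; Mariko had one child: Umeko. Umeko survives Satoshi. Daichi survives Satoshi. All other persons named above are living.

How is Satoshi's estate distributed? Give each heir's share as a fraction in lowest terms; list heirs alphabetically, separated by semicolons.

Daichi 1/4; Hana 1/16; Isamu 1/16; Junko 1/16; Ryo 1/16; Umeko 1/4; Yori 1/4

There is no surviving spouse, so the entire estate passes to Satoshi's descendants per stirpes.
The estate is divided into 4 equal shares of 1/4 among Yoshiko, Yori, Mariko, Daichi.
Yoshiko predeceased; the 1/4 allotted to Yoshiko's branch passes to Yoshiko's issue by representation.
The 1/4 is divided into 4 equal shares of 1/16 among Ryo, Junko, Hana, Isamu.
Ryo is living and takes 1/16.
Junko is living and takes 1/16.
Hana is living and takes 1/16.
Isamu is living and takes 1/16.
Yori is living and takes 1/4.
Mariko predeceased; the 1/4 allotted to Mariko's branch passes to Mariko's issue by representation.
Umeko is the sole taker at this level and receives the full 1/4.
Daichi is living and takes 1/4.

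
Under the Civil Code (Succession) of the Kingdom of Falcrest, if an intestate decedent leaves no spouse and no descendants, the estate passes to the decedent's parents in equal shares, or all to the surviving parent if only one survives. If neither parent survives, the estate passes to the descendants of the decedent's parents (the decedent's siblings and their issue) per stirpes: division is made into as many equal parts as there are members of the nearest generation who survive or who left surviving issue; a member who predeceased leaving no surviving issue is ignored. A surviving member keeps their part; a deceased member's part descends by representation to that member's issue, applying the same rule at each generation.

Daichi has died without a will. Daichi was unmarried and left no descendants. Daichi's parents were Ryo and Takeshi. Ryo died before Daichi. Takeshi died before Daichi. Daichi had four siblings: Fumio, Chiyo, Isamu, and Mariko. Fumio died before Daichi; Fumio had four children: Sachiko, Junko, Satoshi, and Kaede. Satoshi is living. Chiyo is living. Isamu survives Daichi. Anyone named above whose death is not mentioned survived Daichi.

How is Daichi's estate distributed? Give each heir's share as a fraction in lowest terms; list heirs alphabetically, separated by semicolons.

Neither parent survives and there are no descendants, so the estate passes to Daichi's siblings and their issue per stirpes.
The estate is divided into 4 equal shares of 1/4 among Fumio, Chiyo, Isamu, Mariko.
Fumio predeceased; the 1/4 allotted to Fumio's branch passes to Fumio's issue by representation.
The 1/4 is divided into 4 equal shares of 1/16 among Sachiko, Junko, Satoshi, Kaede.
Sachiko is living and takes 1/16.
Junko is living and takes 1/16.
Satoshi is living and takes 1/16.
Kaede is living and takes 1/16.
Chiyo is living and takes 1/4.
Isamu is living and takes 1/4.
Mariko is living and takes 1/4.

Chiyo 1/4; Isamu 1/4; Junko 1/16; Kaede 1/16; Mariko 1/4; Sachiko 1/16; Satoshi 1/16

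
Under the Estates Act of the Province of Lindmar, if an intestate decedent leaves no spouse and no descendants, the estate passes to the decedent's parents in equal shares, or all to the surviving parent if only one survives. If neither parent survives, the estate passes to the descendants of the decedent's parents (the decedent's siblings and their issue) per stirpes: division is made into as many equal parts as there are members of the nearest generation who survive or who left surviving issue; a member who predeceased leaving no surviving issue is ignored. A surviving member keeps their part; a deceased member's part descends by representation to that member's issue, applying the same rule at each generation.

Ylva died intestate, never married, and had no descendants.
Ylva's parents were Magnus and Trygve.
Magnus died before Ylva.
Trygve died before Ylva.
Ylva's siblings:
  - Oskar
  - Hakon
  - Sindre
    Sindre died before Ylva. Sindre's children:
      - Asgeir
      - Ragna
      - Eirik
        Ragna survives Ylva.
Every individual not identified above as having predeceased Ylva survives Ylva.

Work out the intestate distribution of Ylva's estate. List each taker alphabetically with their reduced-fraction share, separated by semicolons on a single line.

Asgeir 1/9; Eirik 1/9; Hakon 1/3; Oskar 1/3; Ragna 1/9

Neither parent survives and there are no descendants, so the estate passes to Ylva's siblings and their issue per stirpes.
The estate is divided into 3 equal shares of 1/3 among Oskar, Hakon, Sindre.
Oskar is living and takes 1/3.
Hakon is living and takes 1/3.
Sindre predeceased; the 1/3 allotted to Sindre's branch passes to Sindre's issue by representation.
The 1/3 is divided into 3 equal shares of 1/9 among Asgeir, Ragna, Eirik.
Asgeir is living and takes 1/9.
Ragna is living and takes 1/9.
Eirik is living and takes 1/9.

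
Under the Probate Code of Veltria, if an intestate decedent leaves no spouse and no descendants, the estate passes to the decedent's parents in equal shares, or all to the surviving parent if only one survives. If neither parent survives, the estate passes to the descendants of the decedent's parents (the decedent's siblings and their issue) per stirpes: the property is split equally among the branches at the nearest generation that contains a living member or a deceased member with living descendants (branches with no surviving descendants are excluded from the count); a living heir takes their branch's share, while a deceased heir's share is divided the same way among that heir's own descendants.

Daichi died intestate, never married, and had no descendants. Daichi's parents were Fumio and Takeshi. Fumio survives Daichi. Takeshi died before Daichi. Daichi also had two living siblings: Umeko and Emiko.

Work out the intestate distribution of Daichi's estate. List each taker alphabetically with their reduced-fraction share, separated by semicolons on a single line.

Only one parent, Fumio, survives, so Fumio takes the entire estate. The siblings take nothing because a surviving parent has priority.

Fumio 1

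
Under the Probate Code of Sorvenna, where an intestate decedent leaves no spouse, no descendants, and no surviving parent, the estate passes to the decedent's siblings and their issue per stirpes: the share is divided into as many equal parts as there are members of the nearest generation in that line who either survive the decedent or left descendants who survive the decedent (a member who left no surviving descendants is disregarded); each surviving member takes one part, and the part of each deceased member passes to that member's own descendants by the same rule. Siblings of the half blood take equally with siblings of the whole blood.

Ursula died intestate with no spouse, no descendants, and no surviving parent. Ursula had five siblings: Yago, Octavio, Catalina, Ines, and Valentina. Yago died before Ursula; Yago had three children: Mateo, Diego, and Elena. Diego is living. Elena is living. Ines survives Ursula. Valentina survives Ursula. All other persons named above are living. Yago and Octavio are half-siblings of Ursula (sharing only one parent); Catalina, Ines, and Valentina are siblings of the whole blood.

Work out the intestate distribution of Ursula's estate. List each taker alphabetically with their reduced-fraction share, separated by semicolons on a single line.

Catalina 1/5; Diego 1/15; Elena 1/15; Ines 1/5; Mateo 1/15; Octavio 1/5; Valentina 1/5

No spouse, descendants, or parent survives, so the estate passes to Ursula's siblings per stirpes.
Half-blood and whole-blood siblings take equally under the stated rule.
The estate is divided into 5 equal shares of 1/5 among Yago, Octavio, Catalina, Ines, Valentina.
Yago predeceased; the 1/5 allotted to Yago's branch passes to Yago's issue by representation.
The 1/5 is divided into 3 equal shares of 1/15 among Mateo, Diego, Elena.
Mateo is living and takes 1/15.
Diego is living and takes 1/15.
Elena is living and takes 1/15.
Octavio is living and takes 1/5.
Catalina is living and takes 1/5.
Ines is living and takes 1/5.
Valentina is living and takes 1/5.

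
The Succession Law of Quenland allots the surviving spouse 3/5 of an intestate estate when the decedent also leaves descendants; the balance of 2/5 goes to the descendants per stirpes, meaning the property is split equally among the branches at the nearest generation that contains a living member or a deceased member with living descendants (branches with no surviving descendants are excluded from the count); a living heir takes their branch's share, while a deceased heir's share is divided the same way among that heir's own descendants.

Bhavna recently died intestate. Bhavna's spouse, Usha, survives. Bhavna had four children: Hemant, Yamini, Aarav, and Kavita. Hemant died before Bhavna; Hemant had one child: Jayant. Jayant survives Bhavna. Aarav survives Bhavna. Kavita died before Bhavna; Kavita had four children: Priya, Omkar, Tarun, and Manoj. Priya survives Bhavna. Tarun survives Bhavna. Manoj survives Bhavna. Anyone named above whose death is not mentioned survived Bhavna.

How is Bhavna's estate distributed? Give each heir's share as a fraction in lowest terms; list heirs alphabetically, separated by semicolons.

Aarav 1/10; Jayant 1/10; Manoj 1/40; Omkar 1/40; Priya 1/40; Tarun 1/40; Usha 3/5; Yamini 1/10

Usha, as surviving spouse, takes 3/5.
The remaining 2/5 passes to Bhavna's descendants per stirpes.
The 2/5 is divided into 4 equal shares of 1/10 among Hemant, Yamini, Aarav, Kavita.
Hemant predeceased; the 1/10 allotted to Hemant's branch passes to Hemant's issue by representation.
Jayant is the sole taker at this level and receives the full 1/10.
Yamini is living and takes 1/10.
Aarav is living and takes 1/10.
Kavita predeceased; the 1/10 allotted to Kavita's branch passes to Kavita's issue by representation.
The 1/10 is divided into 4 equal shares of 1/40 among Priya, Omkar, Tarun, Manoj.
Priya is living and takes 1/40.
Omkar is living and takes 1/40.
Tarun is living and takes 1/40.
Manoj is living and takes 1/40.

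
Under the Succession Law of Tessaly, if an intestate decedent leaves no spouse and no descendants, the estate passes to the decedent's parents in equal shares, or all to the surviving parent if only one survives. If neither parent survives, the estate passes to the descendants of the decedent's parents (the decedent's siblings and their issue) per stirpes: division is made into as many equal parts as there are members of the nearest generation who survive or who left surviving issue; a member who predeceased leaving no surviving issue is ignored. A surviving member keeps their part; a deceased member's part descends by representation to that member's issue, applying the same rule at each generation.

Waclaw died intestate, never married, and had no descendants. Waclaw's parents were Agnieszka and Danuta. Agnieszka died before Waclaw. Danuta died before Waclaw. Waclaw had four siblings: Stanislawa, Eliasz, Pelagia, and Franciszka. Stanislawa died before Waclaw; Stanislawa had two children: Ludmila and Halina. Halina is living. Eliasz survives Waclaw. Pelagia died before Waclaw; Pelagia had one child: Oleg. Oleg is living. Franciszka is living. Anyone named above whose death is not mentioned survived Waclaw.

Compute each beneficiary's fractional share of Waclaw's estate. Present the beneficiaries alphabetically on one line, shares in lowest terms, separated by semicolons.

Neither parent survives and there are no descendants, so the estate passes to Waclaw's siblings and their issue per stirpes.
The estate is divided into 4 equal shares of 1/4 among Stanislawa, Eliasz, Pelagia, Franciszka.
Stanislawa predeceased; the 1/4 allotted to Stanislawa's branch passes to Stanislawa's issue by representation.
The 1/4 is divided into 2 equal shares of 1/8 among Ludmila, Halina.
Ludmila is living and takes 1/8.
Halina is living and takes 1/8.
Eliasz is living and takes 1/4.
Pelagia predeceased; the 1/4 allotted to Pelagia's branch passes to Pelagia's issue by representation.
Oleg is the sole taker at this level and receives the full 1/4.
Franciszka is living and takes 1/4.

Eliasz 1/4; Franciszka 1/4; Halina 1/8; Ludmila 1/8; Oleg 1/4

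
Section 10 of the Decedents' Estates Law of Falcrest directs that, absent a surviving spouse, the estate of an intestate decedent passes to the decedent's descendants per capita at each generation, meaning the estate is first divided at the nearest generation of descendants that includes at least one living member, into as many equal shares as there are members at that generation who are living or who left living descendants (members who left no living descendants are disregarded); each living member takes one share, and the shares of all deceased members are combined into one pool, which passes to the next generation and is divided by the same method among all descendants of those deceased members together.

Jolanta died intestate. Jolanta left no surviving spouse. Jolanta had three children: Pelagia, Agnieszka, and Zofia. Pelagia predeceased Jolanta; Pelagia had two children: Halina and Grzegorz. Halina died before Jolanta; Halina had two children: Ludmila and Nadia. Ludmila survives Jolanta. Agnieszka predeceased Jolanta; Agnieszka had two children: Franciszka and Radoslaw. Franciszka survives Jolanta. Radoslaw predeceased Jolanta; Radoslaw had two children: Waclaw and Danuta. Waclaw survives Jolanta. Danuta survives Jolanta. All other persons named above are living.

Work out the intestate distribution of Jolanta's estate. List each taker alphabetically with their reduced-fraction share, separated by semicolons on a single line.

There is no surviving spouse, so the entire estate passes to Jolanta's descendants per capita at each generation.
At generation 1 (Pelagia, Agnieszka, Zofia) there are 3 shares of (1)/3 = 1/3 each.
Living: Zofia — each takes 1/3.
Deceased: Pelagia and Agnieszka. Their combined 2/3 is pooled and carried to generation 2.
At generation 2 (Halina, Grzegorz, Franciszka, Radoslaw) there are 4 shares of (2/3)/4 = 1/6 each.
Living: Grzegorz and Franciszka — each takes 1/6.
Deceased: Halina and Radoslaw. Their combined 1/3 is pooled and carried to generation 3.
At generation 3 (Ludmila, Nadia, Waclaw, Danuta) there are 4 shares of (1/3)/4 = 1/12 each.
Living: Ludmila, Nadia, Waclaw, and Danuta — each takes 1/12.

Danuta 1/12; Franciszka 1/6; Grzegorz 1/6; Ludmila 1/12; Nadia 1/12; Waclaw 1/12; Zofia 1/3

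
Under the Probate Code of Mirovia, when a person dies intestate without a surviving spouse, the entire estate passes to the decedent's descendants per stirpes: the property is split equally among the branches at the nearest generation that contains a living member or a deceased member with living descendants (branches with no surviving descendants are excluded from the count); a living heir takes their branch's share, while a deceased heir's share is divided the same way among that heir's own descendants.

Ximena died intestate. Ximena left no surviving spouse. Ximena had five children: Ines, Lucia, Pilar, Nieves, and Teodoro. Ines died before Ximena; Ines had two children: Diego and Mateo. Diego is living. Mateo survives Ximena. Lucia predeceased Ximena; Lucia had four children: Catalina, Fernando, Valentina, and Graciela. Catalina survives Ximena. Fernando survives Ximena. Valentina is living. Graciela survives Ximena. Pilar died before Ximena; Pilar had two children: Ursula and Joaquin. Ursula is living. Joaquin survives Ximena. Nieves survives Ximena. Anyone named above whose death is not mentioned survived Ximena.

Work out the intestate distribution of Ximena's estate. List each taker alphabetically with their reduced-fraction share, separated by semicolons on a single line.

There is no surviving spouse, so the entire estate passes to Ximena's descendants per stirpes.
The estate is divided into 5 equal shares of 1/5 among Ines, Lucia, Pilar, Nieves, Teodoro.
Ines predeceased; the 1/5 allotted to Ines's branch passes to Ines's issue by representation.
The 1/5 is divided into 2 equal shares of 1/10 among Diego, Mateo.
Diego is living and takes 1/10.
Mateo is living and takes 1/10.
Lucia predeceased; the 1/5 allotted to Lucia's branch passes to Lucia's issue by representation.
The 1/5 is divided into 4 equal shares of 1/20 among Catalina, Fernando, Valentina, Graciela.
Catalina is living and takes 1/20.
Fernando is living and takes 1/20.
Valentina is living and takes 1/20.
Graciela is living and takes 1/20.
Pilar predeceased; the 1/5 allotted to Pilar's branch passes to Pilar's issue by representation.
The 1/5 is divided into 2 equal shares of 1/10 among Ursula, Joaquin.
Ursula is living and takes 1/10.
Joaquin is living and takes 1/10.
Nieves is living and takes 1/5.
Teodoro is living and takes 1/5.

Catalina 1/20; Diego 1/10; Fernando 1/20; Graciela 1/20; Joaquin 1/10; Mateo 1/10; Nieves 1/5; Teodoro 1/5; Ursula 1/10; Valentina 1/20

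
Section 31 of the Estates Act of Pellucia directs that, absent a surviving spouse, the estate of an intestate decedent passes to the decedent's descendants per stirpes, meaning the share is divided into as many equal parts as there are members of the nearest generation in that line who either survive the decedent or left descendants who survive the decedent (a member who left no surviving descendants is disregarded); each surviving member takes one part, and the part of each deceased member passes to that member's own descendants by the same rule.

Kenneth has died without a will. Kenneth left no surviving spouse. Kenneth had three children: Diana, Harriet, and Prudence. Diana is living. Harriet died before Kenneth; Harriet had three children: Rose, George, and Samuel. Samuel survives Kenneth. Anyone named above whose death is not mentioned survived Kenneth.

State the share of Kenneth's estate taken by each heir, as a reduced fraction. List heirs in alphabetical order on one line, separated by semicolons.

Diana 1/3; George 1/9; Prudence 1/3; Rose 1/9; Samuel 1/9

There is no surviving spouse, so the entire estate passes to Kenneth's descendants per stirpes.
The estate is divided into 3 equal shares of 1/3 among Diana, Harriet, Prudence.
Diana is living and takes 1/3.
Harriet predeceased; the 1/3 allotted to Harriet's branch passes to Harriet's issue by representation.
The 1/3 is divided into 3 equal shares of 1/9 among Rose, George, Samuel.
Rose is living and takes 1/9.
George is living and takes 1/9.
Samuel is living and takes 1/9.
Prudence is living and takes 1/3.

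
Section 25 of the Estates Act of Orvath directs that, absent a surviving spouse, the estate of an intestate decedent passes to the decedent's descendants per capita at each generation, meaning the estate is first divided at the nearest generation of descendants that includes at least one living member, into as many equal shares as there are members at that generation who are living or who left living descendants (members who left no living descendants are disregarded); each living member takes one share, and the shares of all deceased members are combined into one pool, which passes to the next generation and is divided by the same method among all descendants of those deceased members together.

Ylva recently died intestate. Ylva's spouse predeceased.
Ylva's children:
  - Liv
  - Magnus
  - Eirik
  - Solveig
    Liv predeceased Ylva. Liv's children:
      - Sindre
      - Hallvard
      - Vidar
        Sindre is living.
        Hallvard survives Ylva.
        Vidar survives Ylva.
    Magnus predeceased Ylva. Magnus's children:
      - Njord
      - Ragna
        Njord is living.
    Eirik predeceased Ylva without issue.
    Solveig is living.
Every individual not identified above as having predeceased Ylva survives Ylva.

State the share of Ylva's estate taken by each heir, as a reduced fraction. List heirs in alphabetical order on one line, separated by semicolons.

There is no surviving spouse, so the entire estate passes to Ylva's descendants per capita at each generation.
At generation 1 (Liv, Magnus, Solveig) there are 3 shares of (1)/3 = 1/3 each.
Living: Solveig — each takes 1/3.
Deceased: Liv and Magnus. Their combined 2/3 is pooled and carried to generation 2.
At generation 2 (Sindre, Hallvard, Vidar, Njord, Ragna) there are 5 shares of (2/3)/5 = 2/15 each.
Living: Sindre, Hallvard, Vidar, Njord, and Ragna — each takes 2/15.

Hallvard 2/15; Njord 2/15; Ragna 2/15; Sindre 2/15; Solveig 1/3; Vidar 2/15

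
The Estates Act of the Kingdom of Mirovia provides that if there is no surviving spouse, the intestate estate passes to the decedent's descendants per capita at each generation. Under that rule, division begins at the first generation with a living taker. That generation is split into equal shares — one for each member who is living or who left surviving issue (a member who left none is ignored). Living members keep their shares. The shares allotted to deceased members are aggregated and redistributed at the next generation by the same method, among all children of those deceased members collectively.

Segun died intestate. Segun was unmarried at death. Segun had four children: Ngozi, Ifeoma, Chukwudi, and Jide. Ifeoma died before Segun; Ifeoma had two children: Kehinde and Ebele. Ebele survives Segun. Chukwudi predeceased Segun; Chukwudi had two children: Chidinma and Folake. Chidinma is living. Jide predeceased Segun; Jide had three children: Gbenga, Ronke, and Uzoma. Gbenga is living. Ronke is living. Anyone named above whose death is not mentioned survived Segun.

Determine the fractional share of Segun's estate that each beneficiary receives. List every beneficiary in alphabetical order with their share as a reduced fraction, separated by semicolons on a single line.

Chidinma 3/28; Ebele 3/28; Folake 3/28; Gbenga 3/28; Kehinde 3/28; Ngozi 1/4; Ronke 3/28; Uzoma 3/28

There is no surviving spouse, so the entire estate passes to Segun's descendants per capita at each generation.
At generation 1 (Ngozi, Ifeoma, Chukwudi, Jide) there are 4 shares of (1)/4 = 1/4 each.
Living: Ngozi — each takes 1/4.
Deceased: Ifeoma, Chukwudi, and Jide. Their combined 3/4 is pooled and carried to generation 2.
At generation 2 (Kehinde, Ebele, Chidinma, Folake, Gbenga, Ronke, Uzoma) there are 7 shares of (3/4)/7 = 3/28 each.
Living: Kehinde, Ebele, Chidinma, Folake, Gbenga, Ronke, and Uzoma — each takes 3/28.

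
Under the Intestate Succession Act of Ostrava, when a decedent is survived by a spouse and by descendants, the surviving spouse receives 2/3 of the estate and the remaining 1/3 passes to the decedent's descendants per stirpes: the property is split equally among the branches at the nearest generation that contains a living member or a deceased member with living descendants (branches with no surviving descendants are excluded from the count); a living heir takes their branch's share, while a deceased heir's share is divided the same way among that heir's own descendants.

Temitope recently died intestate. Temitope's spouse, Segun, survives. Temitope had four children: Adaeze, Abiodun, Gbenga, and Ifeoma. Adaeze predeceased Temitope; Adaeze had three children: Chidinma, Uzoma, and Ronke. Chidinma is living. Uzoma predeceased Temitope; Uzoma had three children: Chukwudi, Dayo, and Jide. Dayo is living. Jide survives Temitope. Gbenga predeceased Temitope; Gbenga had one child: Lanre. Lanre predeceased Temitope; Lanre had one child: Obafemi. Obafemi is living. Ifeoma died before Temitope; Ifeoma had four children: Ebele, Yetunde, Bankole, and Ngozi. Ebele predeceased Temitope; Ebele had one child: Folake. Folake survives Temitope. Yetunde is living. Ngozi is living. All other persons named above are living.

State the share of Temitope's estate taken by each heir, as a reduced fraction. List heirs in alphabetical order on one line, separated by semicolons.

Abiodun 1/12; Bankole 1/48; Chidinma 1/36; Chukwudi 1/108; Dayo 1/108; Folake 1/48; Jide 1/108; Ngozi 1/48; Obafemi 1/12; Ronke 1/36; Segun 2/3; Yetunde 1/48

Segun, as surviving spouse, takes 2/3.
The remaining 1/3 passes to Temitope's descendants per stirpes.
The 1/3 is divided into 4 equal shares of 1/12 among Adaeze, Abiodun, Gbenga, Ifeoma.
Adaeze predeceased; the 1/12 allotted to Adaeze's branch passes to Adaeze's issue by representation.
The 1/12 is divided into 3 equal shares of 1/36 among Chidinma, Uzoma, Ronke.
Chidinma is living and takes 1/36.
Uzoma predeceased; the 1/36 allotted to Uzoma's branch passes to Uzoma's issue by representation.
The 1/36 is divided into 3 equal shares of 1/108 among Chukwudi, Dayo, Jide.
Chukwudi is living and takes 1/108.
Dayo is living and takes 1/108.
Jide is living and takes 1/108.
Ronke is living and takes 1/36.
Abiodun is living and takes 1/12.
Gbenga predeceased; the 1/12 allotted to Gbenga's branch passes to Gbenga's issue by representation.
Lanre's line is the sole branch at this level, so the full 1/12 passes to Lanre's issue by representation.
Obafemi is the sole taker at this level and receives the full 1/12.
Ifeoma predeceased; the 1/12 allotted to Ifeoma's branch passes to Ifeoma's issue by representation.
The 1/12 is divided into 4 equal shares of 1/48 among Ebele, Yetunde, Bankole, Ngozi.
Ebele predeceased; the 1/48 allotted to Ebele's branch passes to Ebele's issue by representation.
Folake is the sole taker at this level and receives the full 1/48.
Yetunde is living and takes 1/48.
Bankole is living and takes 1/48.
Ngozi is living and takes 1/48.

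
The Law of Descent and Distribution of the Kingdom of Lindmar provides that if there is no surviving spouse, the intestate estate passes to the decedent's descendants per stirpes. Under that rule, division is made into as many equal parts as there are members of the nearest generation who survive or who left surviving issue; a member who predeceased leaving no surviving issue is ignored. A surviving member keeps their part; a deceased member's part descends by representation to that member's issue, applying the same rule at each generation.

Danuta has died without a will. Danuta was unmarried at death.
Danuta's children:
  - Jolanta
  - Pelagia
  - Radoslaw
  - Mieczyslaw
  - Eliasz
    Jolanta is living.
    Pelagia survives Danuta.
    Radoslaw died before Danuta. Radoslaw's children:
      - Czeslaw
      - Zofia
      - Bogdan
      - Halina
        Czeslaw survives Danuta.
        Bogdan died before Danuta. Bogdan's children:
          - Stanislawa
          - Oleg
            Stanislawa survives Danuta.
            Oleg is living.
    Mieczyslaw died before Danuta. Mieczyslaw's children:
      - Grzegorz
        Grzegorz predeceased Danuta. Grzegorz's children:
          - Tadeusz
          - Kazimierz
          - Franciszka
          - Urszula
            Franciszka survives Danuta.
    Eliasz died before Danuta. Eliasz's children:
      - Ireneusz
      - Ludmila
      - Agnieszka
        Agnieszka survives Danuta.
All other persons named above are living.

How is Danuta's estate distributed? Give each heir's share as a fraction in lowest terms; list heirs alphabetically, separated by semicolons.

There is no surviving spouse, so the entire estate passes to Danuta's descendants per stirpes.
The estate is divided into 5 equal shares of 1/5 among Jolanta, Pelagia, Radoslaw, Mieczyslaw, Eliasz.
Jolanta is living and takes 1/5.
Pelagia is living and takes 1/5.
Radoslaw predeceased; the 1/5 allotted to Radoslaw's branch passes to Radoslaw's issue by representation.
The 1/5 is divided into 4 equal shares of 1/20 among Czeslaw, Zofia, Bogdan, Halina.
Czeslaw is living and takes 1/20.
Zofia is living and takes 1/20.
Bogdan predeceased; the 1/20 allotted to Bogdan's branch passes to Bogdan's issue by representation.
The 1/20 is divided into 2 equal shares of 1/40 among Stanislawa, Oleg.
Stanislawa is living and takes 1/40.
Oleg is living and takes 1/40.
Halina is living and takes 1/20.
Mieczyslaw predeceased; the 1/5 allotted to Mieczyslaw's branch passes to Mieczyslaw's issue by representation.
Grzegorz's line is the sole branch at this level, so the full 1/5 passes to Grzegorz's issue by representation.
The 1/5 is divided into 4 equal shares of 1/20 among Tadeusz, Kazimierz, Franciszka, Urszula.
Tadeusz is living and takes 1/20.
Kazimierz is living and takes 1/20.
Franciszka is living and takes 1/20.
Urszula is living and takes 1/20.
Eliasz predeceased; the 1/5 allotted to Eliasz's branch passes to Eliasz's issue by representation.
The 1/5 is divided into 3 equal shares of 1/15 among Ireneusz, Ludmila, Agnieszka.
Ireneusz is living and takes 1/15.
Ludmila is living and takes 1/15.
Agnieszka is living and takes 1/15.

Agnieszka 1/15; Czeslaw 1/20; Franciszka 1/20; Halina 1/20; Ireneusz 1/15; Jolanta 1/5; Kazimierz 1/20; Ludmila 1/15; Oleg 1/40; Pelagia 1/5; Stanislawa 1/40; Tadeusz 1/20; Urszula 1/20; Zofia 1/20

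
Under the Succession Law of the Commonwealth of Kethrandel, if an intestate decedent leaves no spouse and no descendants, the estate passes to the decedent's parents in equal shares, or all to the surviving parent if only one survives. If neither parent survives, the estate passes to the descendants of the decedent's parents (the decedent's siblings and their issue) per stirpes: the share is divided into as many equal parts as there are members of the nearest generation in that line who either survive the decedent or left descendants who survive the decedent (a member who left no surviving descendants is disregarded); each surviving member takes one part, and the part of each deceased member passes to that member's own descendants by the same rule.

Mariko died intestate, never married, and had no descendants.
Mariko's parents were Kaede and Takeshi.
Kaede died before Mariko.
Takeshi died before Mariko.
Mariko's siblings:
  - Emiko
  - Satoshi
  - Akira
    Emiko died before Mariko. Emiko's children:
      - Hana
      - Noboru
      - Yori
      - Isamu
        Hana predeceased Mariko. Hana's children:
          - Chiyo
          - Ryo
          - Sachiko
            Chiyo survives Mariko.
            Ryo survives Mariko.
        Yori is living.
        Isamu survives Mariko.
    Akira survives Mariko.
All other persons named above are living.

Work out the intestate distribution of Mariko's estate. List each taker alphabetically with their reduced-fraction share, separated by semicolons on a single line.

Akira 1/3; Chiyo 1/36; Isamu 1/12; Noboru 1/12; Ryo 1/36; Sachiko 1/36; Satoshi 1/3; Yori 1/12

Neither parent survives and there are no descendants, so the estate passes to Mariko's siblings and their issue per stirpes.
The estate is divided into 3 equal shares of 1/3 among Emiko, Satoshi, Akira.
Emiko predeceased; the 1/3 allotted to Emiko's branch passes to Emiko's issue by representation.
The 1/3 is divided into 4 equal shares of 1/12 among Hana, Noboru, Yori, Isamu.
Hana predeceased; the 1/12 allotted to Hana's branch passes to Hana's issue by representation.
The 1/12 is divided into 3 equal shares of 1/36 among Chiyo, Ryo, Sachiko.
Chiyo is living and takes 1/36.
Ryo is living and takes 1/36.
Sachiko is living and takes 1/36.
Noboru is living and takes 1/12.
Yori is living and takes 1/12.
Isamu is living and takes 1/12.
Satoshi is living and takes 1/3.
Akira is living and takes 1/3.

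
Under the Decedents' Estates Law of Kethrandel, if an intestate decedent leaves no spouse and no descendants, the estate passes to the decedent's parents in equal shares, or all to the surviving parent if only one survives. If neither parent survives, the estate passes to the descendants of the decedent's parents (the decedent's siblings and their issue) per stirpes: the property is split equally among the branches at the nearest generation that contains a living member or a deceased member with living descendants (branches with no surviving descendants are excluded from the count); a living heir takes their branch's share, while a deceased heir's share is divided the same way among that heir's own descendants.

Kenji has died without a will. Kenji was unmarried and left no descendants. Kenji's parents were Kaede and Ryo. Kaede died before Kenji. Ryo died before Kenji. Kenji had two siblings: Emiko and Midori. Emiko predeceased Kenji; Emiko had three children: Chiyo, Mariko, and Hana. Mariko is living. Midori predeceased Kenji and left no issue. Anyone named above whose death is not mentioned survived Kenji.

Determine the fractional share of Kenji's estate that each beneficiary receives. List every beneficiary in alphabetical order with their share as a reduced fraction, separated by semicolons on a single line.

Neither parent survives and there are no descendants, so the estate passes to Kenji's siblings and their issue per stirpes.
Midori left no surviving issue, so that branch lapses and is disregarded.
Emiko's line is the sole branch at this level, so the full 1 passes to Emiko's issue by representation.
The estate is divided into 3 equal shares of 1/3 among Chiyo, Mariko, Hana.
Chiyo is living and takes 1/3.
Mariko is living and takes 1/3.
Hana is living and takes 1/3.

Chiyo 1/3; Hana 1/3; Mariko 1/3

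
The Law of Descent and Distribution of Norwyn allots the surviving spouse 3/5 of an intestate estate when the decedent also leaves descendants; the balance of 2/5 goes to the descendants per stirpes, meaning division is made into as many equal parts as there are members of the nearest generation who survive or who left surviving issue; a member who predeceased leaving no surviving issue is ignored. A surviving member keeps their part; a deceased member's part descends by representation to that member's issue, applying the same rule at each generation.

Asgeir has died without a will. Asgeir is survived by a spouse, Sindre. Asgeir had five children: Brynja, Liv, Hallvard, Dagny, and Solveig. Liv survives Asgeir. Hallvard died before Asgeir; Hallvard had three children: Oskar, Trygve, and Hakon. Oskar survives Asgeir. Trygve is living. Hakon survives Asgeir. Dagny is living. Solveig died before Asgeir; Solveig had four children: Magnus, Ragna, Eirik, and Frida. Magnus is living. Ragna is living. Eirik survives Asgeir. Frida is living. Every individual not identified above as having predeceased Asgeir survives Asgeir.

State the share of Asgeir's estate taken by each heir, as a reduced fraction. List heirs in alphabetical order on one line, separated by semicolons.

Brynja 2/25; Dagny 2/25; Eirik 1/50; Frida 1/50; Hakon 2/75; Liv 2/25; Magnus 1/50; Oskar 2/75; Ragna 1/50; Sindre 3/5; Trygve 2/75

Sindre, as surviving spouse, takes 3/5.
The remaining 2/5 passes to Asgeir's descendants per stirpes.
The 2/5 is divided into 5 equal shares of 2/25 among Brynja, Liv, Hallvard, Dagny, Solveig.
Brynja is living and takes 2/25.
Liv is living and takes 2/25.
Hallvard predeceased; the 2/25 allotted to Hallvard's branch passes to Hallvard's issue by representation.
The 2/25 is divided into 3 equal shares of 2/75 among Oskar, Trygve, Hakon.
Oskar is living and takes 2/75.
Trygve is living and takes 2/75.
Hakon is living and takes 2/75.
Dagny is living and takes 2/25.
Solveig predeceased; the 2/25 allotted to Solveig's branch passes to Solveig's issue by representation.
The 2/25 is divided into 4 equal shares of 1/50 among Magnus, Ragna, Eirik, Frida.
Magnus is living and takes 1/50.
Ragna is living and takes 1/50.
Eirik is living and takes 1/50.
Frida is living and takes 1/50.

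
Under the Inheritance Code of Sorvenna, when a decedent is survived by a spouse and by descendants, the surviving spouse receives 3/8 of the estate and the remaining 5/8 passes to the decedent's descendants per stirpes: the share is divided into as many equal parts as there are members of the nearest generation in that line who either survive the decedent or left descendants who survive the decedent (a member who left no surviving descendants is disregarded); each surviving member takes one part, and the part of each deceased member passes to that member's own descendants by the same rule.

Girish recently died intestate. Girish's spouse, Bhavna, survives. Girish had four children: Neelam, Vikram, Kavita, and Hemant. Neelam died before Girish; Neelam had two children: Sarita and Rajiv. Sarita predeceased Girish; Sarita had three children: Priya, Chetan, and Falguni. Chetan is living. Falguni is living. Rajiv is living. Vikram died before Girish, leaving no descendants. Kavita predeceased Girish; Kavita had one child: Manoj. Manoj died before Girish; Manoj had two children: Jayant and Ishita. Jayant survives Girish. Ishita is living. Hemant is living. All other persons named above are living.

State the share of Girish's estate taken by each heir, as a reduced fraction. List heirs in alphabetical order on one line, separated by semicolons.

Bhavna 3/8; Chetan 5/144; Falguni 5/144; Hemant 5/24; Ishita 5/48; Jayant 5/48; Priya 5/144; Rajiv 5/48

Bhavna, as surviving spouse, takes 3/8.
The remaining 5/8 passes to Girish's descendants per stirpes.
Vikram left no surviving issue, so that branch lapses and is disregarded.
The 5/8 is divided into 3 equal shares of 5/24 among Neelam, Kavita, Hemant.
Neelam predeceased; the 5/24 allotted to Neelam's branch passes to Neelam's issue by representation.
The 5/24 is divided into 2 equal shares of 5/48 among Sarita, Rajiv.
Sarita predeceased; the 5/48 allotted to Sarita's branch passes to Sarita's issue by representation.
The 5/48 is divided into 3 equal shares of 5/144 among Priya, Chetan, Falguni.
Priya is living and takes 5/144.
Chetan is living and takes 5/144.
Falguni is living and takes 5/144.
Rajiv is living and takes 5/48.
Kavita predeceased; the 5/24 allotted to Kavita's branch passes to Kavita's issue by representation.
Manoj's line is the sole branch at this level, so the full 5/24 passes to Manoj's issue by representation.
The 5/24 is divided into 2 equal shares of 5/48 among Jayant, Ishita.
Jayant is living and takes 5/48.
Ishita is living and takes 5/48.
Hemant is living and takes 5/24.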